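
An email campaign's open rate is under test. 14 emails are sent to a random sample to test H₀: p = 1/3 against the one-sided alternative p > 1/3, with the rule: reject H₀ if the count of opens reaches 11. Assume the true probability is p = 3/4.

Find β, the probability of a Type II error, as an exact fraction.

64244663/134217728

A Type II error is failing to reject when Ha holds: with p = 3/4, β = P(Y ≤ 10).
Adding the binomial probabilities P(Y=0)+…+P(Y=10) at p = 3/4 gives 64244663/134217728.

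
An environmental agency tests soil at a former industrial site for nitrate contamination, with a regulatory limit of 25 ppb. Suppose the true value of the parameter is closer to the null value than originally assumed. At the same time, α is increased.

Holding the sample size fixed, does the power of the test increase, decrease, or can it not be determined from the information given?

Cannot be determined from the information given.

The first change alone would make β increase; the second alone would make β decrease. Which effect dominates depends on the magnitudes, which are not given.
Since power = 1 − β, the effect on power is likewise indeterminate.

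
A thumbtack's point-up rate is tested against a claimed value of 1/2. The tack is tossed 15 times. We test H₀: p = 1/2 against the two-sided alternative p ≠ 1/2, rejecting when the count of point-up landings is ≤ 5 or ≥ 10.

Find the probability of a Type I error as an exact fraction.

309/1024

α = P(S ≤ 5 or S ≥ 10 | p = 1/2), S ~ Binomial(15, 1/2).
The two tails are symmetric, so α = 2·(1 + 15 + 105 + 455 + 1365 + 3003)/2^15 = 9888/32768 = 309/1024.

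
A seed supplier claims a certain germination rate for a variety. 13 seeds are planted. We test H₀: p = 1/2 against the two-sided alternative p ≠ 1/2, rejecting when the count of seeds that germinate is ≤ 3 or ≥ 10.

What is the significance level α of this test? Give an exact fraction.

189/2048

The significance level is the null-hypothesis probability of the rejection region {≤3} ∪ {≥10}.
The two tails are symmetric, so α = 2·(1 + 13 + 78 + 286)/2^13 = 756/8192 = 189/2048.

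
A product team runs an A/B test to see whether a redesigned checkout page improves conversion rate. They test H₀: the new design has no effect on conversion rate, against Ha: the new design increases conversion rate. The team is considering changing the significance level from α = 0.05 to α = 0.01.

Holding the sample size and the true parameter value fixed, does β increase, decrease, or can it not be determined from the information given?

Tightening α shrinks the rejection region. When Ha holds, fewer sample outcomes clear the stricter threshold, so more fall in the acceptance region.

It increases.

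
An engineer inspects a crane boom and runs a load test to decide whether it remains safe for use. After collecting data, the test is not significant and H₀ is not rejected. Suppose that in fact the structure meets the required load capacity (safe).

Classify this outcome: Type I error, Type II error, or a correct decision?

The conventional null hypothesis here is that the structure meets the required load capacity (safe).
The test retained a true H₀ — the decision matches the true state.

No error — this is a correct decision.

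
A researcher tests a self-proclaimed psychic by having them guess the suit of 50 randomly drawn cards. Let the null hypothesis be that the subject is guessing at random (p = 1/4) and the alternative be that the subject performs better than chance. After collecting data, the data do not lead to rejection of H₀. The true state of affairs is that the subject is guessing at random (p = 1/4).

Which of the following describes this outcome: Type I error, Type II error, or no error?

No error — this is a correct decision.

The test retained a true H₀ — the decision matches the true state.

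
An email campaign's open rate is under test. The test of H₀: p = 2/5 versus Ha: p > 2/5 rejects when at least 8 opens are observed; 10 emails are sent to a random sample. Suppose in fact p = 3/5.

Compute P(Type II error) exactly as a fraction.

A Type II error is failing to reject when Ha holds: with p = 3/5, β = P(Y ≤ 7).
Summing C(10,j)·(3/5)^j·(2/5)^{10-j} for j = 0..7 gives 8131936/9765625.

8131936/9765625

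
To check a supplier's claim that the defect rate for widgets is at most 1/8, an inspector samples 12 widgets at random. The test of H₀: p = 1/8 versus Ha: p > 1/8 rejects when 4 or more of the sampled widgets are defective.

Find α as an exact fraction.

3629108645/68719476736

Under H₀, K ~ Binomial(12, 1/8); the Type I error rate is P(K ≥ 4).
α = 1 − P(K ≤ 3) = 1 − 65090368091/68719476736 = 3629108645/68719476736.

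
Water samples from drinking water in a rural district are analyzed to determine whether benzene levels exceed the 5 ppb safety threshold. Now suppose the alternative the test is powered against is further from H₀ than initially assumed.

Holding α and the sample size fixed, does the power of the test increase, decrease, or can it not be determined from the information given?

A bigger departure from H₀ is easier for the test to detect, so it fails to reject less often.
Since power = 1 − β and β decreases, power increases.

It increases.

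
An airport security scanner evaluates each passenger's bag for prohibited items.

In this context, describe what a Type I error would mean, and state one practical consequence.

With the conventional null hypothesis that the bag contains no prohibited items:
A Type I error is rejecting H₀ when H₀ is true.
Here that means flagging the bag for a manual search when actually the bag contains no prohibited items.

A Type I error would mean concluding that the bag contains a prohibited item when in fact the bag contains no prohibited items. Consequence: a harmless bag is searched, delaying the passenger.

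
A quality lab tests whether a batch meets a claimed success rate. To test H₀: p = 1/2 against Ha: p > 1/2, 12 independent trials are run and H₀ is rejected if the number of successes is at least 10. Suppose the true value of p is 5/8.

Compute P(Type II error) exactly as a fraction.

Under the alternative p = 5/8, Y ~ Binomial(12, 5/8); β is the probability the test does not reject, P(Y < 10).
Equivalently, β = 1 − P(Y ≥ 10) = 60916742361/68719476736.

60916742361/68719476736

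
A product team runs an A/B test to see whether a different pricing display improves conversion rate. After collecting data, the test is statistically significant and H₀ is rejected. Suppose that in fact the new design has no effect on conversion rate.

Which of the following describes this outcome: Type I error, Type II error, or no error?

The conventional null hypothesis here is that the new design has no effect on conversion rate.
H₀ was rejected, but H₀ is actually true.
Rejecting a true null hypothesis is a Type I error (false positive).

Type I error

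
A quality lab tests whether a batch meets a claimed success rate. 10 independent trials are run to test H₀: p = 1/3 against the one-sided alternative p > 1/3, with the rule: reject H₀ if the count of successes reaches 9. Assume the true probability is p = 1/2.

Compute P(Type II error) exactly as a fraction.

1013/1024

A Type II error is failing to reject when Ha holds: with p = 1/2, β = P(Y ≤ 8).
Equivalently, β = 1 − P(Y ≥ 9) = 1013/1024.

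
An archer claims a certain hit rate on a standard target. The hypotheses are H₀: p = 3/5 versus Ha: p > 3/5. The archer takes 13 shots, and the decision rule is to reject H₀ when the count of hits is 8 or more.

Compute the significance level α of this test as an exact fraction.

701167509/1220703125

The Type I error probability is α = P(Y ≥ 8) computed under H₀, where Y ~ Binomial(13, 3/5).
Summing C(13,j)(3/5)^j(2/5)^{13−j} for j = 8,…,13 gives 701167509/1220703125.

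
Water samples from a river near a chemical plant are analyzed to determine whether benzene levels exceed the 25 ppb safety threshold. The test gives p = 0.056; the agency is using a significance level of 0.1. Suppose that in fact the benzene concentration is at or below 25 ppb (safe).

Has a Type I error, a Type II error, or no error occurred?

Type I error

The conventional null hypothesis is that the benzene concentration is at or below 25 ppb (safe).
Since p = 0.056 < α = 0.1, H₀ is rejected.
H₀ is true (actually the benzene concentration is at or below 25 ppb (safe)).
Rejecting a true H₀ is a Type I error.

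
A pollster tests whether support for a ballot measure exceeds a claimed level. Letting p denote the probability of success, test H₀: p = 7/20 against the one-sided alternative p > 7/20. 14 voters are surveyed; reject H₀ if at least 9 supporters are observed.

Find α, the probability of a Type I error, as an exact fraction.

39884294187407537/1638400000000000000

Under H₀, X ~ Binomial(14, 7/20), and α = P(X ≥ 9).
Summing C(14,j)(7/20)^j(13/20)^{14−j} for j = 9,…,14 gives 39884294187407537/1638400000000000000.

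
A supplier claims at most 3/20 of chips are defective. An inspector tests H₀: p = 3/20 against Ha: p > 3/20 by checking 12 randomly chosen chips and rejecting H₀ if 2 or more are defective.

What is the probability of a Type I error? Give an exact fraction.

2279589495695451/4096000000000000

α = P(reject H₀ | H₀ true) = P(K ≥ 2 | p = 3/20), K ~ Binomial(12, 3/20).
Computing the lower-tail complement: 1 − 1816410504304549/4096000000000000 = 2279589495695451/4096000000000000.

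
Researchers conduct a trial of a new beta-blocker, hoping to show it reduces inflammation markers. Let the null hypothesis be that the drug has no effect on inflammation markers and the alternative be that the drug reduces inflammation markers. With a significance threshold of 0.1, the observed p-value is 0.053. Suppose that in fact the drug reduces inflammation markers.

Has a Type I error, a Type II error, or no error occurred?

No error — this is a correct decision.

Since p = 0.053 < α = 0.1, H₀ is rejected.
H₀ is false (actually the drug reduces inflammation markers).
The decision matches the true state — no error.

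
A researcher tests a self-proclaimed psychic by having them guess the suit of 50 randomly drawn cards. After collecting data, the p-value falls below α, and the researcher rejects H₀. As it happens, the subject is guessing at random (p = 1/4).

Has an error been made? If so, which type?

The conventional null hypothesis here is that the subject is guessing at random (p = 1/4).
H₀ was rejected, but H₀ is actually true.
Rejecting a true null hypothesis is a Type I error (false positive).

Type I error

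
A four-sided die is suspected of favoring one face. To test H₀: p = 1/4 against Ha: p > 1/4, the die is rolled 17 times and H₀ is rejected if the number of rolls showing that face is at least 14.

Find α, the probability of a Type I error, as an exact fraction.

4909/4294967296

The Type I error probability is α = P(X ≥ 14) computed under H₀, where X ~ Binomial(17, 1/4).
Summing C(17,j)(1/4)^j(3/4)^{17−j} for j = 14,…,17 gives 4909/4294967296.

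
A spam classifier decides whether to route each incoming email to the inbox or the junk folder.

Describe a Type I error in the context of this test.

With the conventional null hypothesis that the message is legitimate (not spam):
A Type I error is rejecting H₀ when H₀ is true.
Here that means sending the message to the spam folder when actually the message is legitimate (not spam).

A Type I error would mean concluding that the message is spam when in fact the message is legitimate (not spam).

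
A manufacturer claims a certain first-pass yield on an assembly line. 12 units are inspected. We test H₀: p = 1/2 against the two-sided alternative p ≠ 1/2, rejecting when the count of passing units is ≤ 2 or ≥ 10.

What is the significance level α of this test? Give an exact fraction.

The significance level is the null-hypothesis probability of the rejection region {≤2} ∪ {≥10}.
Each tail has probability (1 + 12 + 66)/4096; doubling gives α = 158/4096 = 79/2048.

79/2048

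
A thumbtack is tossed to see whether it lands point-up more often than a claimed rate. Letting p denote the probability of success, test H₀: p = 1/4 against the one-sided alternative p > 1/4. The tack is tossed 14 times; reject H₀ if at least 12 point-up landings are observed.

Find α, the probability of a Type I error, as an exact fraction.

α = P(reject H₀ | H₀ true) = P(X ≥ 12 | p = 1/4), with X ~ Binomial(14, 1/4).
Adding the binomial terms for j = 12 through 14 with p = 1/4 yields 431/134217728.

431/134217728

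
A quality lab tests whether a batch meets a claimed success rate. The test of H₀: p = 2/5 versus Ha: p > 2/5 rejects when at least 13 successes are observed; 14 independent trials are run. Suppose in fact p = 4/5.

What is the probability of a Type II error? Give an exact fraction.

4895556073/6103515625

β = P(fail to reject H₀ | Ha true) = P(X ≤ 12 | p = 4/5), X ~ Binomial(14, 4/5).
Adding the binomial probabilities P(X=0)+…+P(X=12) at p = 4/5 gives 4895556073/6103515625.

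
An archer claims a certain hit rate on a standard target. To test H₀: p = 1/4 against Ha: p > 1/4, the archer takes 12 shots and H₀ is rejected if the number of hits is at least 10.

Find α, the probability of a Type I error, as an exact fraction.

631/16777216

The Type I error probability is α = P(K ≥ 10) computed under H₀, where K ~ Binomial(12, 1/4).
Adding the binomial terms for j = 10 through 12 with p = 1/4 yields 631/16777216.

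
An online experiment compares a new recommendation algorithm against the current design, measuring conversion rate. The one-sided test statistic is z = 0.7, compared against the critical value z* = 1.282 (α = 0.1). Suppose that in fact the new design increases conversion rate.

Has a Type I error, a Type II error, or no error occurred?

The conventional null hypothesis is that the new design has no effect on conversion rate.
Since z = 0.7 ≤ z* = 1.282, H₀ is not rejected.
H₀ is false (actually the new design increases conversion rate).
Failing to reject a false H₀ is a Type II error.

Type II error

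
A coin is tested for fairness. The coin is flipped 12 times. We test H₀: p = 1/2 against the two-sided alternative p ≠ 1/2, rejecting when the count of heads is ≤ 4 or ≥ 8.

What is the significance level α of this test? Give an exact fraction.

α = P(S ≤ 4 or S ≥ 8 | p = 1/2), S ~ Binomial(12, 1/2).
By symmetry, α = 2·P(S ≤ 4) = 2·(1 + 12 + 66 + 220 + 495)/4096 = 1588/4096 = 397/1024.

397/1024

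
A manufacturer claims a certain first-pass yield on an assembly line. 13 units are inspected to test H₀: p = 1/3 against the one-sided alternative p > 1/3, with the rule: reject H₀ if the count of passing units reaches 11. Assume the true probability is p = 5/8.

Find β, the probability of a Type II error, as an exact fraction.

β = P(fail to reject H₀ | Ha true) = P(K ≤ 10 | p = 5/8), K ~ Binomial(13, 5/8).
Summing C(13,j)·(5/8)^j·(3/8)^{13-j} for j = 0..10 gives 252368141319/274877906944.

252368141319/274877906944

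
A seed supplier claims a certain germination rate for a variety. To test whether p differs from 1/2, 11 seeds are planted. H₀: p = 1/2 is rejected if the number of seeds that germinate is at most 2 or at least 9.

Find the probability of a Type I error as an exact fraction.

67/1024

The significance level is the null-hypothesis probability of the rejection region {≤2} ∪ {≥9}.
The two tails are symmetric, so α = 2·(1 + 11 + 55)/2^11 = 134/2048 = 67/1024.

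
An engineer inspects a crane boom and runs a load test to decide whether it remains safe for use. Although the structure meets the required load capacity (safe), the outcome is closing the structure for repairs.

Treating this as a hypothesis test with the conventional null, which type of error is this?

Type I error

The null hypothesis here is that the structure meets the required load capacity (safe).
'Closing the structure for repairs' corresponds to rejecting H₀.
H₀ was rejected but H₀ is true — a Type I error (false positive).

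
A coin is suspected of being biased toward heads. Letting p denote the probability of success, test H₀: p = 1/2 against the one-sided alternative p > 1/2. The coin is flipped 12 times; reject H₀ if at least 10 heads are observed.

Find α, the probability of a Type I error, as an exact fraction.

79/4096

Under H₀, Y ~ Binomial(12, 1/2), and α = P(Y ≥ 10).
Summing the upper tail: (66 + 12 + 1) / 2^12 = 79/4096.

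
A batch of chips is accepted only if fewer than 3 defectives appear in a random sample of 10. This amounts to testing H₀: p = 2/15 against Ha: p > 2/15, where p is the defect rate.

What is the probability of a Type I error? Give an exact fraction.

26623460512/192216796875

α = P(reject H₀ | H₀ true) = P(S ≥ 3 | p = 2/15), S ~ Binomial(10, 2/15).
Via the complement, α = 1 − Σ_{j=0}^{2} C(10,j)(2/15)^j(13/15)^{10-j} = 26623460512/192216796875.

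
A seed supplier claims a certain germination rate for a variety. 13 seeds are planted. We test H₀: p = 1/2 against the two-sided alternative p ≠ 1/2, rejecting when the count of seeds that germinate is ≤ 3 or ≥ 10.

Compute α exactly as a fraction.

The significance level is the null-hypothesis probability of the rejection region {≤3} ∪ {≥10}.
By symmetry, α = 2·P(K ≤ 3) = 2·(1 + 13 + 78 + 286)/8192 = 756/8192 = 189/2048.

189/2048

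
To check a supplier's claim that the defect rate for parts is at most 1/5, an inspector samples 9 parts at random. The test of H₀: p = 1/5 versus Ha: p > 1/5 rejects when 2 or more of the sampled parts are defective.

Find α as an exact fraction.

The significance level is the probability, assuming p = 1/5, of seeing 2 or more defectives in 9 draws.
Via the complement, α = 1 − Σ_{j=0}^{1} C(9,j)(1/5)^j(4/5)^{9-j} = 1101157/1953125.

1101157/1953125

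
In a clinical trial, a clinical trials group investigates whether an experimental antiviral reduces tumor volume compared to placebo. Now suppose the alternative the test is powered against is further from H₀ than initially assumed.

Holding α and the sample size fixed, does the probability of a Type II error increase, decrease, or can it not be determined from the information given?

It decreases.

The further the true parameter sits from the null value, the more of the Ha sampling distribution falls in the rejection region.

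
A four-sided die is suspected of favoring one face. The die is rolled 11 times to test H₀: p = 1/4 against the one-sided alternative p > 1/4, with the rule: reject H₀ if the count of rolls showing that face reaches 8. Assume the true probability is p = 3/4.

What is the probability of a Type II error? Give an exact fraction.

150311/524288

β = P(fail to reject H₀ | Ha true) = P(K ≤ 7 | p = 3/4), K ~ Binomial(11, 3/4).
Summing C(11,j)·(3/4)^j·(1/4)^{11-j} for j = 0..7 gives 150311/524288.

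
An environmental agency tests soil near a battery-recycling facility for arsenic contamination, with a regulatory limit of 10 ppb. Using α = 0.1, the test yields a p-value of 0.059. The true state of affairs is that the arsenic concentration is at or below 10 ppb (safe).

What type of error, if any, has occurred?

Type I error

The conventional null hypothesis is that the arsenic concentration is at or below 10 ppb (safe).
Since p = 0.059 < α = 0.1, H₀ is rejected.
H₀ is true (actually the arsenic concentration is at or below 10 ppb (safe)).
Rejecting a true H₀ is a Type I error.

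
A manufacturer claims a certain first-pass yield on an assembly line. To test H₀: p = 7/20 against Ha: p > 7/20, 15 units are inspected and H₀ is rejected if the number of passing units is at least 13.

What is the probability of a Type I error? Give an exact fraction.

α = P(reject H₀ | H₀ true) = P(X ≥ 13 | p = 7/20), with X ~ Binomial(15, 7/20).
Summing C(15,j)(7/20)^j(13/20)^{15−j} for j = 13,…,15 gives 1856296550387713/32768000000000000000.

1856296550387713/32768000000000000000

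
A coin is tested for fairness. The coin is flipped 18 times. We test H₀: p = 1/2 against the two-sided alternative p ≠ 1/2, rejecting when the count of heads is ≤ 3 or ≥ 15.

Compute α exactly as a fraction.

247/32768

α = P(Y ≤ 3 or Y ≥ 15 | p = 1/2), Y ~ Binomial(18, 1/2).
The two tails are symmetric, so α = 2·(1 + 18 + 153 + 816)/2^18 = 1976/262144 = 247/32768.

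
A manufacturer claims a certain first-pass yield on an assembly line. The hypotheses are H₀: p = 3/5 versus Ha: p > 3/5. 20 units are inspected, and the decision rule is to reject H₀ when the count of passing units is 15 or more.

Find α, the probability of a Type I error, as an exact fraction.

11978051445297/95367431640625

The Type I error probability is α = P(S ≥ 15) computed under H₀, where S ~ Binomial(20, 3/5).
P(S ≥ 15) = Σ_{j=15}^{20} C(20,j)·(3/5)^j·(2/5)^{20-j} = 11978051445297/95367431640625.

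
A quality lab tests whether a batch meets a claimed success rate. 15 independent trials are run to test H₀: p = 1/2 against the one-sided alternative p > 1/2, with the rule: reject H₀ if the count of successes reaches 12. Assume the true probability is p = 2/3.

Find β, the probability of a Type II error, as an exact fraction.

11346539/14348907

Under the alternative p = 2/3, S ~ Binomial(15, 2/3); β is the probability the test does not reject, P(S < 12).
Adding the binomial probabilities P(S=0)+…+P(S=11) at p = 2/3 gives 11346539/14348907.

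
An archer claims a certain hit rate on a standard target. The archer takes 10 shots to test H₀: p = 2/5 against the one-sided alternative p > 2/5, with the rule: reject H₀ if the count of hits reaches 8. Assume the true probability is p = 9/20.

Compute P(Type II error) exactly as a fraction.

A Type II error is failing to reject when Ha holds: with p = 9/20, β = P(K ≤ 7).
Equivalently, β = 1 − P(K ≥ 8) = 2489876891491/2560000000000.

2489876891491/2560000000000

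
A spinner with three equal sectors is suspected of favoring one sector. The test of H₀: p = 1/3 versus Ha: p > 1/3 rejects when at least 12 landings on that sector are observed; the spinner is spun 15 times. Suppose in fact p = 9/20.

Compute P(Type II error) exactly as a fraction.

A Type II error is failing to reject when Ha holds: with p = 9/20, β = P(Y ≤ 11).
Equivalently, β = 1 − P(Y ≥ 12) = 8140171073330835209/8192000000000000000.

8140171073330835209/8192000000000000000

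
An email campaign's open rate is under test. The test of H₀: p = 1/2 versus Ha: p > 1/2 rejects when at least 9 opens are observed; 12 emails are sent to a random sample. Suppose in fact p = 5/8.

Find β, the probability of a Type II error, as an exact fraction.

β = P(fail to reject H₀ | Ha true) = P(S ≤ 8 | p = 5/8), S ~ Binomial(12, 5/8).
Adding the binomial probabilities P(S=0)+…+P(S=8) at p = 5/8 gives 49315179861/68719476736.

49315179861/68719476736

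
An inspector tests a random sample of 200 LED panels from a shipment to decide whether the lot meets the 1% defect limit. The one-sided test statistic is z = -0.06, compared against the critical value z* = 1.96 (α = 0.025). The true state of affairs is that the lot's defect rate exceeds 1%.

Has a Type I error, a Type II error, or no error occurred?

The conventional null hypothesis is that the lot's defect rate is 1% (within specification).
Since z = -0.06 ≤ z* = 1.96, H₀ is not rejected.
H₀ is false (actually the lot's defect rate exceeds 1%).
Failing to reject a false H₀ is a Type II error.

Type II error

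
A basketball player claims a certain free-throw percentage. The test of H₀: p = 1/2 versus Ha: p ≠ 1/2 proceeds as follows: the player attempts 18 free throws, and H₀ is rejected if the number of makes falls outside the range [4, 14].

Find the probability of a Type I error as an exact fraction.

The significance level is the null-hypothesis probability of the rejection region {≤3} ∪ {≥15}.
The two tails are symmetric, so α = 2·(1 + 18 + 153 + 816)/2^18 = 1976/262144 = 247/32768.

247/32768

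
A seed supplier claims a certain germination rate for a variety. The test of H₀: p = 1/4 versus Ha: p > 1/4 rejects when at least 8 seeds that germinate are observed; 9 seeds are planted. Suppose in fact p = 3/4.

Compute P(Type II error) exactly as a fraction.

Under the alternative p = 3/4, S ~ Binomial(9, 3/4); β is the probability the test does not reject, P(S < 8).
Equivalently, β = 1 − P(S ≥ 8) = 45853/65536.

45853/65536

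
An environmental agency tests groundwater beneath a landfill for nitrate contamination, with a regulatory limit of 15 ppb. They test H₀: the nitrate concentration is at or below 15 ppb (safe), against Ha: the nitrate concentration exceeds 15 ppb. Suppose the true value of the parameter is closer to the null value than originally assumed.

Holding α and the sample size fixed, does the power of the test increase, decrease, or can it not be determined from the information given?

It decreases.

A smaller departure from H₀ means the test statistic under Ha is distributed closer to where it would be under H₀; rejection becomes less likely.
Since power = 1 − β and β increases, power decreases.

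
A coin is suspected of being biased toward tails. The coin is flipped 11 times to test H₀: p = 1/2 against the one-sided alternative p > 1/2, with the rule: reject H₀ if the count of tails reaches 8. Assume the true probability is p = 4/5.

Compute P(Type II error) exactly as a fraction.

Under the alternative p = 4/5, S ~ Binomial(11, 4/5); β is the probability the test does not reject, P(S < 8).
Adding the binomial probabilities P(S=0)+…+P(S=7) at p = 4/5 gives 12589/78125.

12589/78125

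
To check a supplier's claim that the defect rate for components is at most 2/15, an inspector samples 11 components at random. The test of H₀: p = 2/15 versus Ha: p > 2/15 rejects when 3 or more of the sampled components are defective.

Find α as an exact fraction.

2209953752/12814453125

The significance level is the probability, assuming p = 2/15, of seeing 3 or more defectives in 11 draws.
Computing the lower-tail complement: 1 − 10604499373/12814453125 = 2209953752/12814453125.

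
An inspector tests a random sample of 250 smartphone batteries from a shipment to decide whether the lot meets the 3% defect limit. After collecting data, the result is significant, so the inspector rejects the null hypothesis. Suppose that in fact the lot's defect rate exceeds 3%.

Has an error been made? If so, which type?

The conventional null hypothesis here is that the lot's defect rate is 3% (within specification).
The test rejected a false H₀ — the decision matches the true state.

No error (correct decision).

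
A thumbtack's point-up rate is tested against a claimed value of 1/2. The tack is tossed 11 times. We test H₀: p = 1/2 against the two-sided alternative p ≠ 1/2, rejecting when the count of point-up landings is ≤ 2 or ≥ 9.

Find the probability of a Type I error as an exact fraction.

The significance level is the null-hypothesis probability of the rejection region {≤2} ∪ {≥9}.
Each tail has probability (1 + 11 + 55)/2048; doubling gives α = 134/2048 = 67/1024.

67/1024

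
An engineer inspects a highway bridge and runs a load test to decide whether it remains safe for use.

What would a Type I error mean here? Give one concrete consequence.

A Type I error would mean concluding that the structure is structurally deficient when in fact the structure meets the required load capacity (safe). Consequence: a sound structure is closed unnecessarily, at significant cost and disruption.

With the conventional null hypothesis that the structure meets the required load capacity (safe):
A Type I error is rejecting H₀ when H₀ is true.
Here that means closing the structure for repairs when actually the structure meets the required load capacity (safe).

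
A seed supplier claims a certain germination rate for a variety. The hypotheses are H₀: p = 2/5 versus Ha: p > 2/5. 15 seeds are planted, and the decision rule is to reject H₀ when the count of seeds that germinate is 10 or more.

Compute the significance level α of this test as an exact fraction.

α = P(reject H₀ | H₀ true) = P(K ≥ 10 | p = 2/5), with K ~ Binomial(15, 2/5).
Adding the binomial terms for j = 10 through 15 with p = 2/5 yields 1032510464/30517578125.

1032510464/30517578125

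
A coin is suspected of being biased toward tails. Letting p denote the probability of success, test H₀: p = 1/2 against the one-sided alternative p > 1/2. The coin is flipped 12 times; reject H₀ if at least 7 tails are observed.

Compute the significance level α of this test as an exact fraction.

793/2048

α = P(reject H₀ | H₀ true) = P(Y ≥ 7 | p = 1/2), with Y ~ Binomial(12, 1/2).
That's C(12,7) + C(12,8) + C(12,9) + C(12,10) + C(12,11) + C(12,12) over 2^12, i.e. (792 + 495 + 220 + 66 + 12 + 1)/4096 = 1586/4096 = 793/2048.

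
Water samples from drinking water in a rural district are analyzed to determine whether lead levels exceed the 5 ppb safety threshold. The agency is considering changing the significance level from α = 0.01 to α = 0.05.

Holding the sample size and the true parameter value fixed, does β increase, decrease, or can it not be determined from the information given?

Relaxing α lowers the evidence threshold; under Ha, outcomes that previously fell short now trigger rejection.

It decreases.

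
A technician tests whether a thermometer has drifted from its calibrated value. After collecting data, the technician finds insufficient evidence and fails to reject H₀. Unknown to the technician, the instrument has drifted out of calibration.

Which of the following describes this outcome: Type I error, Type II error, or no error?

Type II error

The conventional null hypothesis here is that the instrument is correctly calibrated.
H₀ was not rejected, but H₀ is actually false.
Failing to reject a false null hypothesis is a Type II error (false negative).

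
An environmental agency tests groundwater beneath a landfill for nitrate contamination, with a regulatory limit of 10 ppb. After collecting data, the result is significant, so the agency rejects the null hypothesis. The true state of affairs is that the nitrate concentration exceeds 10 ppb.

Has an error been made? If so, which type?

The conventional null hypothesis here is that the nitrate concentration is at or below 10 ppb (safe).
The test rejected a false H₀ — the decision matches the true state.

Neither — the decision is correct.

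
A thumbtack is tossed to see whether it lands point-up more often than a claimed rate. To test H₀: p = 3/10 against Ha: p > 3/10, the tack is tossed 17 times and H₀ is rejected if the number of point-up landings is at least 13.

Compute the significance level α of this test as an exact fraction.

The Type I error probability is α = P(K ≥ 13) computed under H₀, where K ~ Binomial(17, 3/10).
Adding the binomial terms for j = 13 through 17 with p = 3/10 yields 1032701997051/10000000000000000.

1032701997051/10000000000000000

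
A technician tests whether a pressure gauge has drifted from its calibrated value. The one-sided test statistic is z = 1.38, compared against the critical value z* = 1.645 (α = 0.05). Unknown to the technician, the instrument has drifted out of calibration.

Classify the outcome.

The conventional null hypothesis is that the instrument is correctly calibrated.
Since z = 1.38 ≤ z* = 1.645, H₀ is not rejected.
H₀ is false (actually the instrument has drifted out of calibration).
Failing to reject a false H₀ is a Type II error.

Type II error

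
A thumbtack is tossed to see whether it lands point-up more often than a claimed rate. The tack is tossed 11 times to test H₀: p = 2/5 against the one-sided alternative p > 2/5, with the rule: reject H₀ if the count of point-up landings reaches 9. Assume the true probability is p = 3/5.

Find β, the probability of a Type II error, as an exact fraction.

8604328/9765625

A Type II error is failing to reject when Ha holds: with p = 3/5, β = P(Y ≤ 8).
Equivalently, β = 1 − P(Y ≥ 9) = 8604328/9765625.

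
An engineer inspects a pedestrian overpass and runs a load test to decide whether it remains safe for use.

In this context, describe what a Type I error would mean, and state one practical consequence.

A Type I error would mean concluding that the structure is structurally deficient when in fact the structure meets the required load capacity (safe). Consequence: a sound structure is closed unnecessarily, at significant cost and disruption.

With the conventional null hypothesis that the structure meets the required load capacity (safe):
A Type I error is rejecting H₀ when H₀ is true.
Here that means closing the structure for repairs when actually the structure meets the required load capacity (safe).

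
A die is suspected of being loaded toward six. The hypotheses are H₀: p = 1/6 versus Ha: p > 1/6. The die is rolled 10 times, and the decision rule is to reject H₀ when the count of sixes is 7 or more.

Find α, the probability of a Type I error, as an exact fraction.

α = P(reject H₀ | H₀ true) = P(K ≥ 7 | p = 1/6), with K ~ Binomial(10, 1/6).
P(K ≥ 7) = Σ_{j=7}^{10} C(10,j)·(1/6)^j·(5/6)^{10-j} = 337/1259712.

337/1259712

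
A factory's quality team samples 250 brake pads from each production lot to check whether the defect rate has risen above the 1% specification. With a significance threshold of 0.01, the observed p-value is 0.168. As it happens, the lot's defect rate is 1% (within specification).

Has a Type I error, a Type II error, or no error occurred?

Neither — the decision is correct.

The conventional null hypothesis is that the lot's defect rate is 1% (within specification).
Since p = 0.168 ≥ α = 0.01, H₀ is not rejected.
H₀ is true (actually the lot's defect rate is 1% (within specification)).
The decision matches the true state — no error.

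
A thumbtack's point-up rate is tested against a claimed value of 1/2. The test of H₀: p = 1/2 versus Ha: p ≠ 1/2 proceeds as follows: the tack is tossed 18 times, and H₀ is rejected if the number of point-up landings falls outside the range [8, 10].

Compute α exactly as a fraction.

15751/32768

Under H₀, S ~ Binomial(18, 1/2); α is the probability of landing in either tail, P(S ≤ 7) + P(S ≥ 11).
By symmetry, α = 2·P(S ≤ 7) = 2·(1 + 18 + 153 + 816 + 3060 + 8568 + 18564 + 31824)/262144 = 126008/262144 = 15751/32768.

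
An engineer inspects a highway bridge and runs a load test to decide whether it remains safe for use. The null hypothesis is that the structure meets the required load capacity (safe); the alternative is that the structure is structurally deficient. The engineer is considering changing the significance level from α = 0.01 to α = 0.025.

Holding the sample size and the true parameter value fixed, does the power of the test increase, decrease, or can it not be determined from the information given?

Relaxing α lowers the evidence threshold; under Ha, outcomes that previously fell short now trigger rejection.
Since power = 1 − β and β decreases, power increases.

It increases.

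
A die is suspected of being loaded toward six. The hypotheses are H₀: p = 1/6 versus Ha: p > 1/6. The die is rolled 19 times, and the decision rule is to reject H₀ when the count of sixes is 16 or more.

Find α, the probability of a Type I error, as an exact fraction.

The Type I error probability is α = P(X ≥ 16) computed under H₀, where X ~ Binomial(19, 1/6).
Adding the binomial terms for j = 16 through 19 with p = 1/6 yields 581/2821109907456.

581/2821109907456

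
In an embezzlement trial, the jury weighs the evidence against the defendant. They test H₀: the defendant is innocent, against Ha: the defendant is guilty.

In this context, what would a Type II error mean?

A Type II error is failing to reject H₀ when H₀ is false.
Here that means acquitting the defendant when actually the defendant is guilty.

A Type II error would mean concluding that the defendant is innocent (or at least failing to establish that the defendant is guilty) when in fact the defendant is guilty.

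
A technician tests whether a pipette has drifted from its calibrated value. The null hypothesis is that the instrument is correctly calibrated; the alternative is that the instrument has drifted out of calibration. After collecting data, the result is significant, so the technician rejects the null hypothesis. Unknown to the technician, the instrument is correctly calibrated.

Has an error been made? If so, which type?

Type I error

H₀ was rejected, but H₀ is actually true.
Rejecting a true null hypothesis is a Type I error (false positive).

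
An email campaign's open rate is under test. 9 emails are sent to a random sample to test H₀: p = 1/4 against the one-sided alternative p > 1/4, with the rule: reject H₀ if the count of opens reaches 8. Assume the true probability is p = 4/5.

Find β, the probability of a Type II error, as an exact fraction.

Under the alternative p = 4/5, Y ~ Binomial(9, 4/5); β is the probability the test does not reject, P(Y < 8).
Adding the binomial probabilities P(Y=0)+…+P(Y=7) at p = 4/5 gives 1101157/1953125.

1101157/1953125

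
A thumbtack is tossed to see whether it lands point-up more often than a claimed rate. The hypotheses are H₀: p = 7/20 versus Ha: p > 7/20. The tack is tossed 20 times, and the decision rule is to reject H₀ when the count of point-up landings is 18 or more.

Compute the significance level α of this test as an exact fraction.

α = P(reject H₀ | H₀ true) = P(Y ≥ 18 | p = 7/20), with Y ~ Binomial(20, 7/20).
Summing C(20,j)(7/20)^j(13/20)^{20−j} for j = 18,…,20 gives 55331865643399146571/104857600000000000000000000.

55331865643399146571/104857600000000000000000000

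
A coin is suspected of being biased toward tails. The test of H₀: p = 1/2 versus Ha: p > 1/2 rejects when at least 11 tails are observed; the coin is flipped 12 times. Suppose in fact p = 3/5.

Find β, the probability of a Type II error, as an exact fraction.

239357656/244140625

Under the alternative p = 3/5, S ~ Binomial(12, 3/5); β is the probability the test does not reject, P(S < 11).
Equivalently, β = 1 − P(S ≥ 11) = 239357656/244140625.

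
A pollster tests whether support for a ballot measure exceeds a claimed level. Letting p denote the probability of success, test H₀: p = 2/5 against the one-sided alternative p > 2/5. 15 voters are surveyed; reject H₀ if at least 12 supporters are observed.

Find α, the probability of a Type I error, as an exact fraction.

58830848/30517578125

Under H₀, X ~ Binomial(15, 2/5), and α = P(X ≥ 12).
P(X ≥ 12) = Σ_{j=12}^{15} C(15,j)·(2/5)^j·(3/5)^{15-j} = 58830848/30517578125.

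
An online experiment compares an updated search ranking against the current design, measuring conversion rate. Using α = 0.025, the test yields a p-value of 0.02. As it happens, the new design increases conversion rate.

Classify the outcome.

No error — this is a correct decision.

The conventional null hypothesis is that the new design has no effect on conversion rate.
Since p = 0.02 < α = 0.025, H₀ is rejected.
H₀ is false (actually the new design increases conversion rate).
The decision matches the true state — no error.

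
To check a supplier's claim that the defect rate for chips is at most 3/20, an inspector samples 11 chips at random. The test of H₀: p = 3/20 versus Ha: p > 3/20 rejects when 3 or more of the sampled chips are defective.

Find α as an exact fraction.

Under H₀, X ~ Binomial(11, 3/20); the Type I error rate is P(X ≥ 3).
Via the complement, α = 1 − Σ_{j=0}^{2} C(11,j)(3/20)^j(17/20)^{11-j} = 9059861222307/40960000000000.

9059861222307/40960000000000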